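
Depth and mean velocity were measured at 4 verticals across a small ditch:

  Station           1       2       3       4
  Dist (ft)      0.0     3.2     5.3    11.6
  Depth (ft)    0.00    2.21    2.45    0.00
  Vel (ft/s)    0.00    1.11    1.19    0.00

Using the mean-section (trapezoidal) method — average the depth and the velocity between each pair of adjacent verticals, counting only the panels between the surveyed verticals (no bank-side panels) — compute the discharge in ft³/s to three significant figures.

12.2 ft³/s

Panel 1-2: Δb = 3.2 ft, d̄ = (0.00+2.21)/2 = 1.105, v̄ = (0.00+1.11)/2 = 0.555 → q = 3.2×1.105×0.555 = 1.962 ft³/s
Panel 2-3: Δb = 2.1 ft, d̄ = (2.21+2.45)/2 = 2.33, v̄ = (1.11+1.19)/2 = 1.15 → q = 2.1×2.33×1.15 = 5.627 ft³/s
Panel 3-4: Δb = 6.3 ft, d̄ = (2.45+0.00)/2 = 1.225, v̄ = (1.19+0.00)/2 = 0.595 → q = 6.3×1.225×0.595 = 4.592 ft³/s
Q = Σ q = 12.18 ft³/s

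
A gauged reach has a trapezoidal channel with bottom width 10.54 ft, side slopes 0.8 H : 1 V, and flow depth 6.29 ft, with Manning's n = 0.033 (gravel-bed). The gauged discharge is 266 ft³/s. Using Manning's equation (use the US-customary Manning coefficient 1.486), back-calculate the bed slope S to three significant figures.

0.000641

A = (b + z·y)·y = (10.54 + 0.8×6.29)×6.29 = 97.95 ft²
P = b + 2y√(1+z²) = 10.54 + 2×6.29×√(1+0.8²) = 26.65 ft
R = A/P = 97.95/26.65 = 3.675 ft
S = (Q·n / (1.486·A·R^(2/3)))² = (266×0.033 / (1.486×97.95×2.382))² = 0.0006413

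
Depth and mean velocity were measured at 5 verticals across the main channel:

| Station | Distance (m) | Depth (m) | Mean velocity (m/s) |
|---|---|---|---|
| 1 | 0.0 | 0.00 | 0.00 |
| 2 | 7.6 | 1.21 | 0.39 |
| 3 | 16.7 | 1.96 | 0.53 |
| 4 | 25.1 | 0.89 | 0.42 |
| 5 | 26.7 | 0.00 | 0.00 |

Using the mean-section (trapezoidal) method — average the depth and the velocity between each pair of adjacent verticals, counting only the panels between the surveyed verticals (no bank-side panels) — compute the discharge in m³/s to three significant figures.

13.4 m³/s

Panel 1-2: Δb = 7.6 m, d̄ = (0.00+1.21)/2 = 0.605, v̄ = (0.00+0.39)/2 = 0.195 → q = 7.6×0.605×0.195 = 0.8966 m³/s
Panel 2-3: Δb = 9.1 m, d̄ = (1.21+1.96)/2 = 1.585, v̄ = (0.39+0.53)/2 = 0.46 → q = 9.1×1.585×0.46 = 6.635 m³/s
Panel 3-4: Δb = 8.4 m, d̄ = (1.96+0.89)/2 = 1.425, v̄ = (0.53+0.42)/2 = 0.475 → q = 8.4×1.425×0.475 = 5.686 m³/s
Panel 4-5: Δb = 1.6 m, d̄ = (0.89+0.00)/2 = 0.445, v̄ = (0.42+0.00)/2 = 0.21 → q = 1.6×0.445×0.21 = 0.1495 m³/s
Q = Σ q = 13.37 m³/s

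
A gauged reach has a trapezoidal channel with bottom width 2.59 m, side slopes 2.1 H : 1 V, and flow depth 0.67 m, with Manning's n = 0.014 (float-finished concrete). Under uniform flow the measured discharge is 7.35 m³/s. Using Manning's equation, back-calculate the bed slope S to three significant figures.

A = (b + z·y)·y = (2.59 + 2.1×0.67)×0.67 = 2.678 m²
P = b + 2y√(1+z²) = 2.59 + 2×0.67×√(1+2.1²) = 5.707 m
R = A/P = 2.678/5.707 = 0.4693 m
S = (Q·n / (1·A·R^(2/3)))² = (7.35×0.014 / (1×2.678×0.6039))² = 0.004049

0.00405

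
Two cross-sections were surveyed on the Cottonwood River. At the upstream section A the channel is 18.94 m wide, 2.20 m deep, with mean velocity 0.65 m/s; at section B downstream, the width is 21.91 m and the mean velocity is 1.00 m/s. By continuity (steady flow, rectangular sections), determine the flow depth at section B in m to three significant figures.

Q = A₁V₁ = (18.94×2.20) × 0.65 = 27.08 m³/s
d₂ = Q/(b₂ V₂) = 27.08/(21.91×1.00) = 1.236 m

1.24 m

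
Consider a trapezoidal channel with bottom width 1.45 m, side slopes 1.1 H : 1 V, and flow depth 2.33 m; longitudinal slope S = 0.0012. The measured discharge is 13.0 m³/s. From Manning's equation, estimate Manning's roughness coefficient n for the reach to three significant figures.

A = (b + z·y)·y = (1.45 + 1.1×2.33)×2.33 = 9.350 m²
P = b + 2y√(1+z²) = 1.45 + 2×2.33×√(1+1.1²) = 8.378 m
R = A/P = 9.350/8.378 = 1.116 m
n = (1/Q)·A·R^(2/3)·S^(1/2) = (1/13.0) × 9.350 × 1.076 × 0.03464 = 0.02681

0.0268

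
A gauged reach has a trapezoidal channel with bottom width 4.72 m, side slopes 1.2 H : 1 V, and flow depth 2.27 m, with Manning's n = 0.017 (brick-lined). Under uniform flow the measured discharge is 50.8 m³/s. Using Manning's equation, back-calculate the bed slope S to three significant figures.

A = (b + z·y)·y = (4.72 + 1.2×2.27)×2.27 = 16.90 m²
P = b + 2y√(1+z²) = 4.72 + 2×2.27×√(1+1.2²) = 11.81 m
R = A/P = 16.90/11.81 = 1.431 m
S = (Q·n / (1·A·R^(2/3)))² = (50.8×0.017 / (1×16.90×1.270))² = 0.001620

0.00162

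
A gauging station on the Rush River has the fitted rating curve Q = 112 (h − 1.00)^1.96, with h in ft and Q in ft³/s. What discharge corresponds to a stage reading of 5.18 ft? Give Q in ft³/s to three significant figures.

1850 ft³/s

Q = 112 × (5.18 − 1.00)^1.96 = 112 × 4.18^1.96 = 1848 ft³/s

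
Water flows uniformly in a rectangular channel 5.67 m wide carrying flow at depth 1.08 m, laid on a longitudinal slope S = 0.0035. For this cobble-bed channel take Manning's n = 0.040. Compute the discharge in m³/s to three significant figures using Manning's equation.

A = b·y = 5.67 × 1.08 = 6.124 m²
P = b + 2y = 5.67 + 2×1.08 = 7.830 m
R = A/P = 6.124/7.830 = 0.7821 m
Q = (1/n)·A·R^(2/3)·S^(1/2) = (1/0.040) × 6.124 × 0.7821^(2/3) × 0.0035^(1/2) = 7.688 m³/s

7.69 m³/s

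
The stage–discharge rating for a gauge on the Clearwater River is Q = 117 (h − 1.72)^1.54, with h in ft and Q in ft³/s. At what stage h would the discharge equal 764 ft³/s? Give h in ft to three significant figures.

h − h₀ = (Q/C)^(1/b) = (764/117)^(1/1.54) = 3.382 ft
h = 1.72 + 3.382 = 5.102 ft

5.10 ft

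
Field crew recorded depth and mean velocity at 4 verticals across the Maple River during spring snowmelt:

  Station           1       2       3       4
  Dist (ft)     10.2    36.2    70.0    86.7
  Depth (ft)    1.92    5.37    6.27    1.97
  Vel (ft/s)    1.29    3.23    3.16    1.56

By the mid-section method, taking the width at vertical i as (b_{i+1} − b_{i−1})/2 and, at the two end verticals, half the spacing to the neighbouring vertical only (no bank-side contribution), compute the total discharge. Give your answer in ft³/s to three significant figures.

1080 ft³/s

w_1 = (36.2 − 10.2)/2 = 13 ft; q_1 = 1.29 × 1.92 × 13 = 32.20 ft³/s
w_2 = (70.0 − 10.2)/2 = 29.9 ft; q_2 = 3.23 × 5.37 × 29.9 = 518.6 ft³/s
w_3 = (86.7 − 36.2)/2 = 25.25 ft; q_3 = 3.16 × 6.27 × 25.25 = 500.3 ft³/s
w_4 = (86.7 − 70.0)/2 = 8.35 ft; q_4 = 1.56 × 1.97 × 8.35 = 25.66 ft³/s
Q = Σ qᵢ = 1077 ft³/s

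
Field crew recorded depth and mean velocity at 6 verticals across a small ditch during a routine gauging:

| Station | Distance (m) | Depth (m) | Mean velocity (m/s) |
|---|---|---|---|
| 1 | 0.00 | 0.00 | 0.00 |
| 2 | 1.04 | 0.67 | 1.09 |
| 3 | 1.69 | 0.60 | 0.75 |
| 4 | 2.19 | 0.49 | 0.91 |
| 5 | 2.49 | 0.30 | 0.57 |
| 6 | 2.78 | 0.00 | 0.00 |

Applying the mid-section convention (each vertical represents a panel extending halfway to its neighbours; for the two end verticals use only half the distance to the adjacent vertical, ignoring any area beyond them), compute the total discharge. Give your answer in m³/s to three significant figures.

w_2 = (1.69 − 0.00)/2 = 0.845 m; q_2 = 1.09 × 0.67 × 0.845 = 0.6171 m³/s
w_3 = (2.19 − 1.04)/2 = 0.575 m; q_3 = 0.75 × 0.60 × 0.575 = 0.2588 m³/s
w_4 = (2.49 − 1.69)/2 = 0.4 m; q_4 = 0.91 × 0.49 × 0.4 = 0.1784 m³/s
w_5 = (2.78 − 2.19)/2 = 0.295 m; q_5 = 0.57 × 0.30 × 0.295 = 0.05045 m³/s
Stations 1, 6 contribute zero (depth or velocity is 0).
Q = Σ qᵢ = 1.105 m³/s

1.10 m³/s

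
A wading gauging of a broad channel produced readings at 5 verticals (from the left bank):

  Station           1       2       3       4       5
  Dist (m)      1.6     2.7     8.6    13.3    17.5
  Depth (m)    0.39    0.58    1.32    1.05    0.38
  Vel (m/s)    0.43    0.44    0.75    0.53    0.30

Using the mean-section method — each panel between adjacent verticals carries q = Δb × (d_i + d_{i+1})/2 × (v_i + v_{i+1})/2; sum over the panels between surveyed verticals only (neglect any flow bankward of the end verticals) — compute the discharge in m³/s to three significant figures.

Panel 1-2: Δb = 1.1 m, d̄ = (0.39+0.58)/2 = 0.485, v̄ = (0.43+0.44)/2 = 0.435 → q = 1.1×0.485×0.435 = 0.2321 m³/s
Panel 2-3: Δb = 5.9 m, d̄ = (0.58+1.32)/2 = 0.95, v̄ = (0.44+0.75)/2 = 0.595 → q = 5.9×0.95×0.595 = 3.335 m³/s
Panel 3-4: Δb = 4.7 m, d̄ = (1.32+1.05)/2 = 1.185, v̄ = (0.75+0.53)/2 = 0.64 → q = 4.7×1.185×0.64 = 3.564 m³/s
Panel 4-5: Δb = 4.2 m, d̄ = (1.05+0.38)/2 = 0.715, v̄ = (0.53+0.30)/2 = 0.415 → q = 4.2×0.715×0.415 = 1.246 m³/s
Q = Σ q = 8.378 m³/s

8.38 m³/s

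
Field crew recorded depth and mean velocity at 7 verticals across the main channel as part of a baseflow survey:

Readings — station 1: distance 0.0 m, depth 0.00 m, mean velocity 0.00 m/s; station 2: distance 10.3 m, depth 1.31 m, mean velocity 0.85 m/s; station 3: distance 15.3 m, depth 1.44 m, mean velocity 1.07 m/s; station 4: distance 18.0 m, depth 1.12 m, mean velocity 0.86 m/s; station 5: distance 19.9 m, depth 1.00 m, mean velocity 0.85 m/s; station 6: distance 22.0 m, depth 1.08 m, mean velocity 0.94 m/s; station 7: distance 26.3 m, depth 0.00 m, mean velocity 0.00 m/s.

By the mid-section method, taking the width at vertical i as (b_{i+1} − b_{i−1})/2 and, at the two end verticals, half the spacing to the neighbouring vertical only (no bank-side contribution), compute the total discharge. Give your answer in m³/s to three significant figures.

w_2 = (15.3 − 0.0)/2 = 7.65 m; q_2 = 0.85 × 1.31 × 7.65 = 8.518 m³/s
w_3 = (18.0 − 10.3)/2 = 3.85 m; q_3 = 1.07 × 1.44 × 3.85 = 5.932 m³/s
w_4 = (19.9 − 15.3)/2 = 2.3 m; q_4 = 0.86 × 1.12 × 2.3 = 2.215 m³/s
w_5 = (22.0 − 18.0)/2 = 2 m; q_5 = 0.85 × 1.00 × 2 = 1.700 m³/s
w_6 = (26.3 − 19.9)/2 = 3.2 m; q_6 = 0.94 × 1.08 × 3.2 = 3.249 m³/s
Stations 1, 7 contribute zero (depth or velocity is 0).
Q = Σ qᵢ = 21.61 m³/s

21.6 m³/s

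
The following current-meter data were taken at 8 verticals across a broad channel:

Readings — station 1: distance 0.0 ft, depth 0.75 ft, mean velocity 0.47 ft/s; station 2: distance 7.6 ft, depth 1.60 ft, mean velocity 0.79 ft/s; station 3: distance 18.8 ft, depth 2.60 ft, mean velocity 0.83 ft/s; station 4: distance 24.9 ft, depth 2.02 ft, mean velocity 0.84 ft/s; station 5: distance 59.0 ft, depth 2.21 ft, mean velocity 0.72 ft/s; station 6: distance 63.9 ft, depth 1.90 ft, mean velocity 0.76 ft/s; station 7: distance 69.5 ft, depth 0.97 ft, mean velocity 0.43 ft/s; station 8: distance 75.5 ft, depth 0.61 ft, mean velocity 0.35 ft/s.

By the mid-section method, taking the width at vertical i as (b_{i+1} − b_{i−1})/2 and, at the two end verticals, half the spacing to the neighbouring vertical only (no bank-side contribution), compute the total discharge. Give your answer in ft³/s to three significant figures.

w_1 = (7.6 − 0.0)/2 = 3.8 ft; q_1 = 0.47 × 0.75 × 3.8 = 1.340 ft³/s
w_2 = (18.8 − 0.0)/2 = 9.4 ft; q_2 = 0.79 × 1.60 × 9.4 = 11.88 ft³/s
w_3 = (24.9 − 7.6)/2 = 8.65 ft; q_3 = 0.83 × 2.60 × 8.65 = 18.67 ft³/s
w_4 = (59.0 − 18.8)/2 = 20.1 ft; q_4 = 0.84 × 2.02 × 20.1 = 34.11 ft³/s
w_5 = (63.9 − 24.9)/2 = 19.5 ft; q_5 = 0.72 × 2.21 × 19.5 = 31.03 ft³/s
w_6 = (69.5 − 59.0)/2 = 5.25 ft; q_6 = 0.76 × 1.90 × 5.25 = 7.581 ft³/s
w_7 = (75.5 − 63.9)/2 = 5.8 ft; q_7 = 0.43 × 0.97 × 5.8 = 2.419 ft³/s
w_8 = (75.5 − 69.5)/2 = 3 ft; q_8 = 0.35 × 0.61 × 3 = 0.6405 ft³/s
Q = Σ qᵢ = 107.7 ft³/s

108 ft³/s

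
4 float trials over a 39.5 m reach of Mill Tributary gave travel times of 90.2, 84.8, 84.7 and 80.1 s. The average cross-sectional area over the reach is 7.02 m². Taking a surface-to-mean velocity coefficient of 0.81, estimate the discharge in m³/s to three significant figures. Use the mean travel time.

t̄ = (90.2 + 84.8 + 84.7 + 80.1) / 4 = 84.95 s
v_surface = L / t̄ = 39.5 / 84.95 = 0.4650 m/s
v_mean = 0.81 × 0.4650 = 0.3766 m/s
Q = A × v_mean = 7.02 × 0.3766 = 2.644 m³/s

2.64 m³/s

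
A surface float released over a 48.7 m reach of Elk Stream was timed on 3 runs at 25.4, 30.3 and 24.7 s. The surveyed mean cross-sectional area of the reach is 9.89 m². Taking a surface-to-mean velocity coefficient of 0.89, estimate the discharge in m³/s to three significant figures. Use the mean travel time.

t̄ = (25.4 + 30.3 + 24.7) / 3 = 26.8 s
v_surface = L / t̄ = 48.7 / 26.8 = 1.817 m/s
v_mean = 0.89 × 1.817 = 1.617 m/s
Q = A × v_mean = 9.89 × 1.617 = 15.99 m³/s

16.0 m³/s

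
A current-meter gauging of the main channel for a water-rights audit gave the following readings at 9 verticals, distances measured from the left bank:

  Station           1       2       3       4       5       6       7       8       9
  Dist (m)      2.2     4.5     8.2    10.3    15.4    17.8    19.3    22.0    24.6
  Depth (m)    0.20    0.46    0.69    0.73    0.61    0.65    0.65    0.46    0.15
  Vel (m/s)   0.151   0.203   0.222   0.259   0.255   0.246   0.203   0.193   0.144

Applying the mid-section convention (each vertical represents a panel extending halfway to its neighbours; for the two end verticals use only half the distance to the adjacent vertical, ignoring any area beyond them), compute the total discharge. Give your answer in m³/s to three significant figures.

2.88 m³/s

w_1 = (4.5 − 2.2)/2 = 1.15 m; q_1 = 0.151 × 0.20 × 1.15 = 0.03473 m³/s
w_2 = (8.2 − 2.2)/2 = 3 m; q_2 = 0.203 × 0.46 × 3 = 0.2801 m³/s
w_3 = (10.3 − 4.5)/2 = 2.9 m; q_3 = 0.222 × 0.69 × 2.9 = 0.4442 m³/s
w_4 = (15.4 − 8.2)/2 = 3.6 m; q_4 = 0.259 × 0.73 × 3.6 = 0.6807 m³/s
w_5 = (17.8 − 10.3)/2 = 3.75 m; q_5 = 0.255 × 0.61 × 3.75 = 0.5833 m³/s
w_6 = (19.3 − 15.4)/2 = 1.95 m; q_6 = 0.246 × 0.65 × 1.95 = 0.3118 m³/s
w_7 = (22.0 − 17.8)/2 = 2.1 m; q_7 = 0.203 × 0.65 × 2.1 = 0.2771 m³/s
w_8 = (24.6 − 19.3)/2 = 2.65 m; q_8 = 0.193 × 0.46 × 2.65 = 0.2353 m³/s
w_9 = (24.6 − 22.0)/2 = 1.3 m; q_9 = 0.144 × 0.15 × 1.3 = 0.02808 m³/s
Q = Σ qᵢ = 2.875 m³/s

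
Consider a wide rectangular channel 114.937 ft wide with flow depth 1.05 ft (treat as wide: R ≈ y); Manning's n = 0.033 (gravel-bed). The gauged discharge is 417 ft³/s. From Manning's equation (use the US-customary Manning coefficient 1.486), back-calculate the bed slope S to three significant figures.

0.00552

A = b·y = 114.937 × 1.05 = 120.7 ft²
Wide channel: R ≈ y = 1.05 ft
S = (Q·n / (1.486·A·R^(2/3)))² = (417×0.033 / (1.486×120.7×1.033))² = 0.005517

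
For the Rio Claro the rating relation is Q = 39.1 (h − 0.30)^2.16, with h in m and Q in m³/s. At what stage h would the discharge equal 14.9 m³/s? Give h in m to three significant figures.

0.940 m

h − h₀ = (Q/C)^(1/b) = (14.9/39.1)^(1/2.16) = 0.6398 m
h = 0.30 + 0.6398 = 0.9398 m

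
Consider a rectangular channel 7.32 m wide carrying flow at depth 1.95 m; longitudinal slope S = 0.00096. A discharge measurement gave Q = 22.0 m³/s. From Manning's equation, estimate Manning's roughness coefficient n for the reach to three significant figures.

0.0236

A = b·y = 7.32 × 1.95 = 14.27 m²
P = b + 2y = 7.32 + 2×1.95 = 11.22 m
R = A/P = 14.27/11.22 = 1.272 m
n = (1/Q)·A·R^(2/3)·S^(1/2) = (1/22.0) × 14.27 × 1.174 × 0.03098 = 0.02360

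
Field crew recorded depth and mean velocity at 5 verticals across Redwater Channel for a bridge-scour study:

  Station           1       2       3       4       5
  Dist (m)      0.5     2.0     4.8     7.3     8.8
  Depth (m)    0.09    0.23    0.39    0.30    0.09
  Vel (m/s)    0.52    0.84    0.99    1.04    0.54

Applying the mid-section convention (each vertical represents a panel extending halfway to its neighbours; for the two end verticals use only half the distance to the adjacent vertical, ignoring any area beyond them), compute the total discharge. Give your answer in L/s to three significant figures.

2130 L/s

w_1 = (2.0 − 0.5)/2 = 0.75 m; q_1 = 0.52 × 0.09 × 0.75 = 0.03510 m³/s
w_2 = (4.8 − 0.5)/2 = 2.15 m; q_2 = 0.84 × 0.23 × 2.15 = 0.4154 m³/s
w_3 = (7.3 − 2.0)/2 = 2.65 m; q_3 = 0.99 × 0.39 × 2.65 = 1.023 m³/s
w_4 = (8.8 − 4.8)/2 = 2 m; q_4 = 1.04 × 0.30 × 2 = 0.6240 m³/s
w_5 = (8.8 − 7.3)/2 = 0.75 m; q_5 = 0.54 × 0.09 × 0.75 = 0.03645 m³/s
Q = Σ qᵢ = 2.134 m³/s
= 2.134 × 1000 = 2134 L/s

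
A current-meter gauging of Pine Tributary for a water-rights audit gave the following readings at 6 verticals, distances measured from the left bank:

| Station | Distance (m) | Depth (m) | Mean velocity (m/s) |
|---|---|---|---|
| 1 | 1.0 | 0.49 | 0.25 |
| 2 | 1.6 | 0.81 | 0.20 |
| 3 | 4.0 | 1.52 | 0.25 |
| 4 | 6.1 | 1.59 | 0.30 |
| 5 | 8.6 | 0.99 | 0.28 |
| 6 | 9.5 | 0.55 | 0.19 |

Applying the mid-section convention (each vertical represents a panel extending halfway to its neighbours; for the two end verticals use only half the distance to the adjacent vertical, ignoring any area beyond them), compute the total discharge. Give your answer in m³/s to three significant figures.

w_1 = (1.6 − 1.0)/2 = 0.3 m; q_1 = 0.25 × 0.49 × 0.3 = 0.03675 m³/s
w_2 = (4.0 − 1.0)/2 = 1.5 m; q_2 = 0.20 × 0.81 × 1.5 = 0.2430 m³/s
w_3 = (6.1 − 1.6)/2 = 2.25 m; q_3 = 0.25 × 1.52 × 2.25 = 0.8550 m³/s
w_4 = (8.6 − 4.0)/2 = 2.3 m; q_4 = 0.30 × 1.59 × 2.3 = 1.097 m³/s
w_5 = (9.5 − 6.1)/2 = 1.7 m; q_5 = 0.28 × 0.99 × 1.7 = 0.4712 m³/s
w_6 = (9.5 − 8.6)/2 = 0.45 m; q_6 = 0.19 × 0.55 × 0.45 = 0.04703 m³/s
Q = Σ qᵢ = 2.750 m³/s

2.75 m³/s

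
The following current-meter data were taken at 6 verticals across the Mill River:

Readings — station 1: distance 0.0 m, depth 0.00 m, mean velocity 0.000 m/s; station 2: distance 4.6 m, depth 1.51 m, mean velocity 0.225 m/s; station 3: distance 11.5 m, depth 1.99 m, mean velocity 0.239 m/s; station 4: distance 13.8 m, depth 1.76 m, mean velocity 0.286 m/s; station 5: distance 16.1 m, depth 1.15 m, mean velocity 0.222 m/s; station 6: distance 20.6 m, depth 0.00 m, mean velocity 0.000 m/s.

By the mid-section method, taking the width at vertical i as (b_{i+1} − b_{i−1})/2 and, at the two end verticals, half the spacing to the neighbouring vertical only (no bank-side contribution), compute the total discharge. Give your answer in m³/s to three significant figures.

6.17 m³/s

w_2 = (11.5 − 0.0)/2 = 5.75 m; q_2 = 0.225 × 1.51 × 5.75 = 1.954 m³/s
w_3 = (13.8 − 4.6)/2 = 4.6 m; q_3 = 0.239 × 1.99 × 4.6 = 2.188 m³/s
w_4 = (16.1 − 11.5)/2 = 2.3 m; q_4 = 0.286 × 1.76 × 2.3 = 1.158 m³/s
w_5 = (20.6 − 13.8)/2 = 3.4 m; q_5 = 0.222 × 1.15 × 3.4 = 0.8680 m³/s
Stations 1, 6 contribute zero (depth or velocity is 0).
Q = Σ qᵢ = 6.167 m³/s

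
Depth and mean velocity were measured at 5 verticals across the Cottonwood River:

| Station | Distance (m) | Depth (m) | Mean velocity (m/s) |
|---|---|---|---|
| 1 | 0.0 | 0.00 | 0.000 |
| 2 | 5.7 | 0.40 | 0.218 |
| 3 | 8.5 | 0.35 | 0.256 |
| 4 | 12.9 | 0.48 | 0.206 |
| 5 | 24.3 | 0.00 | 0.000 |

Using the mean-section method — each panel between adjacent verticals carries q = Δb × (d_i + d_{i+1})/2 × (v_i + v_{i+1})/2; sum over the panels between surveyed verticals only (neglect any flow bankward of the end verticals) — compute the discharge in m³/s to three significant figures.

1.08 m³/s

Panel 1-2: Δb = 5.7 m, d̄ = (0.00+0.40)/2 = 0.2, v̄ = (0.000+0.218)/2 = 0.109 → q = 5.7×0.2×0.109 = 0.1243 m³/s
Panel 2-3: Δb = 2.8 m, d̄ = (0.40+0.35)/2 = 0.375, v̄ = (0.218+0.256)/2 = 0.237 → q = 2.8×0.375×0.237 = 0.2489 m³/s
Panel 3-4: Δb = 4.4 m, d̄ = (0.35+0.48)/2 = 0.415, v̄ = (0.256+0.206)/2 = 0.231 → q = 4.4×0.415×0.231 = 0.4218 m³/s
Panel 4-5: Δb = 11.4 m, d̄ = (0.48+0.00)/2 = 0.24, v̄ = (0.206+0.000)/2 = 0.103 → q = 11.4×0.24×0.103 = 0.2818 m³/s
Q = Σ q = 1.077 m³/s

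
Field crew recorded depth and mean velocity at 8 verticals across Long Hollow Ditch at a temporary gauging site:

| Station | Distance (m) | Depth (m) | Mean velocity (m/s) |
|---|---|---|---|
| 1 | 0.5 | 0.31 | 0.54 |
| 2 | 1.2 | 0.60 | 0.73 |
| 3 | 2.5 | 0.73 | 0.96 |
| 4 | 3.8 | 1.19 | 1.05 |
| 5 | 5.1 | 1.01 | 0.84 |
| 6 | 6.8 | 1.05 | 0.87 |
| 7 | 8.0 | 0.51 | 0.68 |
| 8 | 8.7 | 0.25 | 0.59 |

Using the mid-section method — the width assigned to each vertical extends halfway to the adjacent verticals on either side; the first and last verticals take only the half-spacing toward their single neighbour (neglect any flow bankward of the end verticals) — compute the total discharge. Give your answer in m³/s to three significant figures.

6.01 m³/s

w_1 = (1.2 − 0.5)/2 = 0.35 m; q_1 = 0.54 × 0.31 × 0.35 = 0.05859 m³/s
w_2 = (2.5 − 0.5)/2 = 1 m; q_2 = 0.73 × 0.60 × 1 = 0.4380 m³/s
w_3 = (3.8 − 1.2)/2 = 1.3 m; q_3 = 0.96 × 0.73 × 1.3 = 0.9110 m³/s
w_4 = (5.1 − 2.5)/2 = 1.3 m; q_4 = 1.05 × 1.19 × 1.3 = 1.624 m³/s
w_5 = (6.8 − 3.8)/2 = 1.5 m; q_5 = 0.84 × 1.01 × 1.5 = 1.273 m³/s
w_6 = (8.0 − 5.1)/2 = 1.45 m; q_6 = 0.87 × 1.05 × 1.45 = 1.325 m³/s
w_7 = (8.7 − 6.8)/2 = 0.95 m; q_7 = 0.68 × 0.51 × 0.95 = 0.3295 m³/s
w_8 = (8.7 − 8.0)/2 = 0.35 m; q_8 = 0.59 × 0.25 × 0.35 = 0.05163 m³/s
Q = Σ qᵢ = 6.010 m³/s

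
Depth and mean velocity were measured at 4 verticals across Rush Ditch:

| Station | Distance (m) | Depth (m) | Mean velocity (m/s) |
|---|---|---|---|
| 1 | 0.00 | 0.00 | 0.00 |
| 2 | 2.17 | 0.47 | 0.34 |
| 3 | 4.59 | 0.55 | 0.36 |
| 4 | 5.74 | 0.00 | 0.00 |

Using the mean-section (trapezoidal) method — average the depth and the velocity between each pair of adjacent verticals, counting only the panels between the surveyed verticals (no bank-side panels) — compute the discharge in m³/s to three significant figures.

0.576 m³/s

Panel 1-2: Δb = 2.17 m, d̄ = (0.00+0.47)/2 = 0.235, v̄ = (0.00+0.34)/2 = 0.17 → q = 2.17×0.235×0.17 = 0.08669 m³/s
Panel 2-3: Δb = 2.42 m, d̄ = (0.47+0.55)/2 = 0.51, v̄ = (0.34+0.36)/2 = 0.35 → q = 2.42×0.51×0.35 = 0.4320 m³/s
Panel 3-4: Δb = 1.15 m, d̄ = (0.55+0.00)/2 = 0.275, v̄ = (0.36+0.00)/2 = 0.18 → q = 1.15×0.275×0.18 = 0.05693 m³/s
Q = Σ q = 0.5756 m³/s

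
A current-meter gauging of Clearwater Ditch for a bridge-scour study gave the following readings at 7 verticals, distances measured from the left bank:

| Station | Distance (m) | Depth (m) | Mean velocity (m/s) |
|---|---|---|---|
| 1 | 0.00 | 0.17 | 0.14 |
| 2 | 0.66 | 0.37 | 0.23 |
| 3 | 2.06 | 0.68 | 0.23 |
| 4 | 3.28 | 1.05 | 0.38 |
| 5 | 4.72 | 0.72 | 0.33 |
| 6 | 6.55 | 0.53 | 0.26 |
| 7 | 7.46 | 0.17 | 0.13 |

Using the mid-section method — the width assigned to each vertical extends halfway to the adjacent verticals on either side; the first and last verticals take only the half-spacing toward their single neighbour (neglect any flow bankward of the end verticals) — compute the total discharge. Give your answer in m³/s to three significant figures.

w_1 = (0.66 − 0.00)/2 = 0.33 m; q_1 = 0.14 × 0.17 × 0.33 = 0.007854 m³/s
w_2 = (2.06 − 0.00)/2 = 1.03 m; q_2 = 0.23 × 0.37 × 1.03 = 0.08765 m³/s
w_3 = (3.28 − 0.66)/2 = 1.31 m; q_3 = 0.23 × 0.68 × 1.31 = 0.2049 m³/s
w_4 = (4.72 − 2.06)/2 = 1.33 m; q_4 = 0.38 × 1.05 × 1.33 = 0.5307 m³/s
w_5 = (6.55 − 3.28)/2 = 1.635 m; q_5 = 0.33 × 0.72 × 1.635 = 0.3885 m³/s
w_6 = (7.46 − 4.72)/2 = 1.37 m; q_6 = 0.26 × 0.53 × 1.37 = 0.1888 m³/s
w_7 = (7.46 − 6.55)/2 = 0.455 m; q_7 = 0.13 × 0.17 × 0.455 = 0.01006 m³/s
Q = Σ qᵢ = 1.418 m³/s

1.42 m³/s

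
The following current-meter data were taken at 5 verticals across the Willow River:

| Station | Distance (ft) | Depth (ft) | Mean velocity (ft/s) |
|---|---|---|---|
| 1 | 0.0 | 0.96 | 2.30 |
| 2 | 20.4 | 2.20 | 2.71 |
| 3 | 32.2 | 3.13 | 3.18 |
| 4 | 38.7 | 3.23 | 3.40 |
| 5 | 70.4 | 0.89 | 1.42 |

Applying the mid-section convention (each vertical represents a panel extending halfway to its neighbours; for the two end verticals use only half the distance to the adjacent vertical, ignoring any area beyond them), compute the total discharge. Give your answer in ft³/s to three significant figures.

w_1 = (20.4 − 0.0)/2 = 10.2 ft; q_1 = 2.30 × 0.96 × 10.2 = 22.52 ft³/s
w_2 = (32.2 − 0.0)/2 = 16.1 ft; q_2 = 2.71 × 2.20 × 16.1 = 95.99 ft³/s
w_3 = (38.7 − 20.4)/2 = 9.15 ft; q_3 = 3.18 × 3.13 × 9.15 = 91.07 ft³/s
w_4 = (70.4 − 32.2)/2 = 19.1 ft; q_4 = 3.40 × 3.23 × 19.1 = 209.8 ft³/s
w_5 = (70.4 − 38.7)/2 = 15.85 ft; q_5 = 1.42 × 0.89 × 15.85 = 20.03 ft³/s
Q = Σ qᵢ = 439.4 ft³/s

439 ft³/s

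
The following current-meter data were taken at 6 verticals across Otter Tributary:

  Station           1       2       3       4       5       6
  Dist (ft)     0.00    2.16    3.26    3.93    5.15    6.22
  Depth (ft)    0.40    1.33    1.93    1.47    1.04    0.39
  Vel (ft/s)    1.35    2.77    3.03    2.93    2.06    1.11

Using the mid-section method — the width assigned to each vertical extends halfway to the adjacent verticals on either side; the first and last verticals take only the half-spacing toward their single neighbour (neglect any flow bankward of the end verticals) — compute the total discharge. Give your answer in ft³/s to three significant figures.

18.5 ft³/s

w_1 = (2.16 − 0.00)/2 = 1.08 ft; q_1 = 1.35 × 0.40 × 1.08 = 0.5832 ft³/s
w_2 = (3.26 − 0.00)/2 = 1.63 ft; q_2 = 2.77 × 1.33 × 1.63 = 6.005 ft³/s
w_3 = (3.93 − 2.16)/2 = 0.885 ft; q_3 = 3.03 × 1.93 × 0.885 = 5.175 ft³/s
w_4 = (5.15 − 3.26)/2 = 0.945 ft; q_4 = 2.93 × 1.47 × 0.945 = 4.070 ft³/s
w_5 = (6.22 − 3.93)/2 = 1.145 ft; q_5 = 2.06 × 1.04 × 1.145 = 2.453 ft³/s
w_6 = (6.22 − 5.15)/2 = 0.535 ft; q_6 = 1.11 × 0.39 × 0.535 = 0.2316 ft³/s
Q = Σ qᵢ = 18.52 ft³/s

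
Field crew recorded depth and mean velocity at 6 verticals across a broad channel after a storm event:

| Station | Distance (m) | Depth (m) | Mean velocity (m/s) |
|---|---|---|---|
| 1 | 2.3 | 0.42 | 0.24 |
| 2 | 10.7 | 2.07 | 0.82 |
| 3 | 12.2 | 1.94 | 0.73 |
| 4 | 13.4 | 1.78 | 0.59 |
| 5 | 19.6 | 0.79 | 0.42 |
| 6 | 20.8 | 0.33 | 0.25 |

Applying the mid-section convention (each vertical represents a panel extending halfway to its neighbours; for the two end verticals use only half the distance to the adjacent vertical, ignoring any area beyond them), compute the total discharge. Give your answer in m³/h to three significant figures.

57200 m³/h

w_1 = (10.7 − 2.3)/2 = 4.2 m; q_1 = 0.24 × 0.42 × 4.2 = 0.4234 m³/s
w_2 = (12.2 − 2.3)/2 = 4.95 m; q_2 = 0.82 × 2.07 × 4.95 = 8.402 m³/s
w_3 = (13.4 − 10.7)/2 = 1.35 m; q_3 = 0.73 × 1.94 × 1.35 = 1.912 m³/s
w_4 = (19.6 − 12.2)/2 = 3.7 m; q_4 = 0.59 × 1.78 × 3.7 = 3.886 m³/s
w_5 = (20.8 − 13.4)/2 = 3.7 m; q_5 = 0.42 × 0.79 × 3.7 = 1.228 m³/s
w_6 = (20.8 − 19.6)/2 = 0.6 m; q_6 = 0.25 × 0.33 × 0.6 = 0.04950 m³/s
Q = Σ qᵢ = 15.90 m³/s
= 15.90 × 3600 = 57240 m³/h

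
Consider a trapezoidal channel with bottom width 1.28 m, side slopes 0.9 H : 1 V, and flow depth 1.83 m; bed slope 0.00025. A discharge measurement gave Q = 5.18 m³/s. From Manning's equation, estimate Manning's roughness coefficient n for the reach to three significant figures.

0.0148

A = (b + z·y)·y = (1.28 + 0.9×1.83)×1.83 = 5.356 m²
P = b + 2y√(1+z²) = 1.28 + 2×1.83×√(1+0.9²) = 6.204 m
R = A/P = 5.356/6.204 = 0.8634 m
n = (1/Q)·A·R^(2/3)·S^(1/2) = (1/5.18) × 5.356 × 0.9067 × 0.01581 = 0.01482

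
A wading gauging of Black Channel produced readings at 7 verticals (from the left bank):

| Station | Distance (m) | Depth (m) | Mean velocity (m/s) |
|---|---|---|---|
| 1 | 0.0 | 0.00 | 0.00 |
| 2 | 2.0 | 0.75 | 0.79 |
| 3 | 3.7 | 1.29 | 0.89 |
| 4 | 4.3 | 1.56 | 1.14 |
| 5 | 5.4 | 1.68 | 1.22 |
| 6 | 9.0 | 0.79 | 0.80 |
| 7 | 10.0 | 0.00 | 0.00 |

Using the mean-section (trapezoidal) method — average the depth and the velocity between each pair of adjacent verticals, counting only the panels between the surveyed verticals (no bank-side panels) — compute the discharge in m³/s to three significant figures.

9.37 m³/s

Panel 1-2: Δb = 2 m, d̄ = (0.00+0.75)/2 = 0.375, v̄ = (0.00+0.79)/2 = 0.395 → q = 2×0.375×0.395 = 0.2963 m³/s
Panel 2-3: Δb = 1.7 m, d̄ = (0.75+1.29)/2 = 1.02, v̄ = (0.79+0.89)/2 = 0.84 → q = 1.7×1.02×0.84 = 1.457 m³/s
Panel 3-4: Δb = 0.6 m, d̄ = (1.29+1.56)/2 = 1.425, v̄ = (0.89+1.14)/2 = 1.015 → q = 0.6×1.425×1.015 = 0.8678 m³/s
Panel 4-5: Δb = 1.1 m, d̄ = (1.56+1.68)/2 = 1.62, v̄ = (1.14+1.22)/2 = 1.18 → q = 1.1×1.62×1.18 = 2.103 m³/s
Panel 5-6: Δb = 3.6 m, d̄ = (1.68+0.79)/2 = 1.235, v̄ = (1.22+0.80)/2 = 1.01 → q = 3.6×1.235×1.01 = 4.490 m³/s
Panel 6-7: Δb = 1 m, d̄ = (0.79+0.00)/2 = 0.395, v̄ = (0.80+0.00)/2 = 0.4 → q = 1×0.395×0.4 = 0.1580 m³/s
Q = Σ q = 9.372 m³/s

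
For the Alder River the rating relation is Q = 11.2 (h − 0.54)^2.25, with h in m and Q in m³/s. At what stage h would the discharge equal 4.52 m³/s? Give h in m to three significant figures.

1.21 m

h − h₀ = (Q/C)^(1/b) = (4.52/11.2)^(1/2.25) = 0.6681 m
h = 0.54 + 0.6681 = 1.208 m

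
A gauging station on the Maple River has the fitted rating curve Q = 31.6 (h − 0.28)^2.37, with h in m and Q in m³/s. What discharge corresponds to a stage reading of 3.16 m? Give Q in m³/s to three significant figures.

388 m³/s

Q = 31.6 × (3.16 − 0.28)^2.37 = 31.6 × 2.88^2.37 = 387.7 m³/s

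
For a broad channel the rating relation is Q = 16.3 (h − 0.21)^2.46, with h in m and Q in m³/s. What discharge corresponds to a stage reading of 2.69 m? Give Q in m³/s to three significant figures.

152 m³/s

Q = 16.3 × (2.69 − 0.21)^2.46 = 16.3 × 2.48^2.46 = 152.2 m³/s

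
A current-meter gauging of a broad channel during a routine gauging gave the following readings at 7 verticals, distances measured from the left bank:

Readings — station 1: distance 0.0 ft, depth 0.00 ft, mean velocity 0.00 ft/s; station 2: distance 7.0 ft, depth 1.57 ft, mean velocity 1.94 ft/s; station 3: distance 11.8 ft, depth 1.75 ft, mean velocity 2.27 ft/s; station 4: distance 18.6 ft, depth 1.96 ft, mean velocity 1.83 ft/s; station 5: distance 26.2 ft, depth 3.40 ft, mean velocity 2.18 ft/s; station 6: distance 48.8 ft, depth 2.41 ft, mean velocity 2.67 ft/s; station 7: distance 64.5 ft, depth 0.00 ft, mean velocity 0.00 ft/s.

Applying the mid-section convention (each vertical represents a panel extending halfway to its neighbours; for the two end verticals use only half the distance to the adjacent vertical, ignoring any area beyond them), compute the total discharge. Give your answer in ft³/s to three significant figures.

w_2 = (11.8 − 0.0)/2 = 5.9 ft; q_2 = 1.94 × 1.57 × 5.9 = 17.97 ft³/s
w_3 = (18.6 − 7.0)/2 = 5.8 ft; q_3 = 2.27 × 1.75 × 5.8 = 23.04 ft³/s
w_4 = (26.2 − 11.8)/2 = 7.2 ft; q_4 = 1.83 × 1.96 × 7.2 = 25.82 ft³/s
w_5 = (48.8 − 18.6)/2 = 15.1 ft; q_5 = 2.18 × 3.40 × 15.1 = 111.9 ft³/s
w_6 = (64.5 − 26.2)/2 = 19.15 ft; q_6 = 2.67 × 2.41 × 19.15 = 123.2 ft³/s
Stations 1, 7 contribute zero (depth or velocity is 0).
Q = Σ qᵢ = 302.0 ft³/s

302 ft³/s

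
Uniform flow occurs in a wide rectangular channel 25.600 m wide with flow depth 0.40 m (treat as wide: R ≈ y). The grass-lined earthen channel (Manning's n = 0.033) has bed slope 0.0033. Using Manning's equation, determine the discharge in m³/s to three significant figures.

A = b·y = 25.600 × 0.40 = 10.24 m²
Wide channel: R ≈ y = 0.40 m
Q = (1/n)·A·R^(2/3)·S^(1/2) = (1/0.033) × 10.24 × 0.4000^(2/3) × 0.0033^(1/2) = 9.677 m³/s

9.68 m³/s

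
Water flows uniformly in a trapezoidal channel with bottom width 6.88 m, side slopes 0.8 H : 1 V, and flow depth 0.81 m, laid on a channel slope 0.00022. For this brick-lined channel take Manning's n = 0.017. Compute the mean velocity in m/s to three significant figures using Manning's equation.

A = (b + z·y)·y = (6.88 + 0.8×0.81)×0.81 = 6.098 m²
P = b + 2y√(1+z²) = 6.88 + 2×0.81×√(1+0.8²) = 8.955 m
R = A/P = 6.098/8.955 = 0.6810 m
Q = (1/n)·A·R^(2/3)·S^(1/2) = (1/0.017) × 6.098 × 0.6810^(2/3) × 0.00022^(1/2) = 4.118 m³/s
V = Q/A = 4.118/6.098 = 0.6753 m/s

0.675 m/s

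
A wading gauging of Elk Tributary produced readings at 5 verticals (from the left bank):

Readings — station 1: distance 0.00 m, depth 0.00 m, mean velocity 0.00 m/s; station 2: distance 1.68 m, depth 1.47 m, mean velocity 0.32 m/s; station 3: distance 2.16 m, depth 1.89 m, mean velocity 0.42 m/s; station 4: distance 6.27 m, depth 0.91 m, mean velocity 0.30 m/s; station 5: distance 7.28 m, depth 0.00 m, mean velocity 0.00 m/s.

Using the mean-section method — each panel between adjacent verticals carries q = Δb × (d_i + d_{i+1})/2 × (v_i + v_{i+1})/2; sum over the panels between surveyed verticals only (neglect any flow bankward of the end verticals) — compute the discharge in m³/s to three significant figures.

2.64 m³/s

Panel 1-2: Δb = 1.68 m, d̄ = (0.00+1.47)/2 = 0.735, v̄ = (0.00+0.32)/2 = 0.16 → q = 1.68×0.735×0.16 = 0.1976 m³/s
Panel 2-3: Δb = 0.48 m, d̄ = (1.47+1.89)/2 = 1.68, v̄ = (0.32+0.42)/2 = 0.37 → q = 0.48×1.68×0.37 = 0.2984 m³/s
Panel 3-4: Δb = 4.11 m, d̄ = (1.89+0.91)/2 = 1.4, v̄ = (0.42+0.30)/2 = 0.36 → q = 4.11×1.4×0.36 = 2.071 m³/s
Panel 4-5: Δb = 1.01 m, d̄ = (0.91+0.00)/2 = 0.455, v̄ = (0.30+0.00)/2 = 0.15 → q = 1.01×0.455×0.15 = 0.06893 m³/s
Q = Σ q = 2.636 m³/s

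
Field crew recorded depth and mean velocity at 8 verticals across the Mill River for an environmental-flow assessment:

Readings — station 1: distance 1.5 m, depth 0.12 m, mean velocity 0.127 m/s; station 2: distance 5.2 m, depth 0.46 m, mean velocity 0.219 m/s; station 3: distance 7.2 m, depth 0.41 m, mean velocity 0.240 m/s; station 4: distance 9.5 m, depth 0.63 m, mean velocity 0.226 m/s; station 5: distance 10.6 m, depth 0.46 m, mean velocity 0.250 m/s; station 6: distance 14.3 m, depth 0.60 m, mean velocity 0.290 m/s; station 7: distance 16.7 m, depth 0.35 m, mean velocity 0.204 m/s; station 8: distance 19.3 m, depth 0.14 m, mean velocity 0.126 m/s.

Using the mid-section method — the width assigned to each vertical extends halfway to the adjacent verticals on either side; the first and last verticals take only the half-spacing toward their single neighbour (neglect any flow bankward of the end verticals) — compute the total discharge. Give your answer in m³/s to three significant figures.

1.78 m³/s

w_1 = (5.2 − 1.5)/2 = 1.85 m; q_1 = 0.127 × 0.12 × 1.85 = 0.02819 m³/s
w_2 = (7.2 − 1.5)/2 = 2.85 m; q_2 = 0.219 × 0.46 × 2.85 = 0.2871 m³/s
w_3 = (9.5 − 5.2)/2 = 2.15 m; q_3 = 0.240 × 0.41 × 2.15 = 0.2116 m³/s
w_4 = (10.6 − 7.2)/2 = 1.7 m; q_4 = 0.226 × 0.63 × 1.7 = 0.2420 m³/s
w_5 = (14.3 − 9.5)/2 = 2.4 m; q_5 = 0.250 × 0.46 × 2.4 = 0.2760 m³/s
w_6 = (16.7 − 10.6)/2 = 3.05 m; q_6 = 0.290 × 0.60 × 3.05 = 0.5307 m³/s
w_7 = (19.3 − 14.3)/2 = 2.5 m; q_7 = 0.204 × 0.35 × 2.5 = 0.1785 m³/s
w_8 = (19.3 − 16.7)/2 = 1.3 m; q_8 = 0.126 × 0.14 × 1.3 = 0.02293 m³/s
Q = Σ qᵢ = 1.777 m³/s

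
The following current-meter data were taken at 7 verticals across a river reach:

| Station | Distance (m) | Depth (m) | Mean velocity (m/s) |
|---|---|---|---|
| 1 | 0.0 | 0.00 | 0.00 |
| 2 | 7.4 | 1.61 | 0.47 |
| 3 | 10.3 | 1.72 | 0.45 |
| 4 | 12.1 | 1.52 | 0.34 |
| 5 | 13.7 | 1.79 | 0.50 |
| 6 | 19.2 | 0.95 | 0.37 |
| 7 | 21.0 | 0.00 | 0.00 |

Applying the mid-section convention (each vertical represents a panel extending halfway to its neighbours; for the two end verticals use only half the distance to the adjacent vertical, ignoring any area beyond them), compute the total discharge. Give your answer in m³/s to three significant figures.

11.1 m³/s

w_2 = (10.3 − 0.0)/2 = 5.15 m; q_2 = 0.47 × 1.61 × 5.15 = 3.897 m³/s
w_3 = (12.1 − 7.4)/2 = 2.35 m; q_3 = 0.45 × 1.72 × 2.35 = 1.819 m³/s
w_4 = (13.7 − 10.3)/2 = 1.7 m; q_4 = 0.34 × 1.52 × 1.7 = 0.8786 m³/s
w_5 = (19.2 − 12.1)/2 = 3.55 m; q_5 = 0.50 × 1.79 × 3.55 = 3.177 m³/s
w_6 = (21.0 − 13.7)/2 = 3.65 m; q_6 = 0.37 × 0.95 × 3.65 = 1.283 m³/s
Stations 1, 7 contribute zero (depth or velocity is 0).
Q = Σ qᵢ = 11.05 m³/s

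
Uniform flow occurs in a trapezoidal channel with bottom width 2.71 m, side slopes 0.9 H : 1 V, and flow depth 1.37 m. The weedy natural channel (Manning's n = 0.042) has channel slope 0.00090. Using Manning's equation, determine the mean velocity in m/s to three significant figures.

A = (b + z·y)·y = (2.71 + 0.9×1.37)×1.37 = 5.402 m²
P = b + 2y√(1+z²) = 2.71 + 2×1.37×√(1+0.9²) = 6.396 m
R = A/P = 5.402/6.396 = 0.8445 m
Q = (1/n)·A·R^(2/3)·S^(1/2) = (1/0.042) × 5.402 × 0.8445^(2/3) × 0.00090^(1/2) = 3.447 m³/s
V = Q/A = 3.447/5.402 = 0.6382 m/s

0.638 m/s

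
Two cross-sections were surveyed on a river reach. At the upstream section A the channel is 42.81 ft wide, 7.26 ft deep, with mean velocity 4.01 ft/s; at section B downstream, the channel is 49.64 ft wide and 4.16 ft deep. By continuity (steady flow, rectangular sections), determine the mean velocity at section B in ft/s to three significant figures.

6.04 ft/s

Q = A₁V₁ = (42.81×7.26) × 4.01 = 1246 ft³/s
A₂ = 49.64 × 4.16 = 206.5 ft²
V₂ = Q/A₂ = 1246/206.5 = 6.035 ft/s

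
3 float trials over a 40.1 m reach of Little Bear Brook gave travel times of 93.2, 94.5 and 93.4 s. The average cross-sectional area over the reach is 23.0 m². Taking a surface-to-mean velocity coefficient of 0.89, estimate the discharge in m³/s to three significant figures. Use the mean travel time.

8.76 m³/s

t̄ = (93.2 + 94.5 + 93.4) / 3 = 93.7 s
v_surface = L / t̄ = 40.1 / 93.7 = 0.4280 m/s
v_mean = 0.89 × 0.4280 = 0.3809 m/s
Q = A × v_mean = 23.0 × 0.3809 = 8.760 m³/s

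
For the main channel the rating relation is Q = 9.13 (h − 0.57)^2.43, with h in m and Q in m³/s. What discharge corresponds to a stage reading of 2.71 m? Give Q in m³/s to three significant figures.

Q = 9.13 × (2.71 − 0.57)^2.43 = 9.13 × 2.14^2.43 = 57.99 m³/s

58.0 m³/s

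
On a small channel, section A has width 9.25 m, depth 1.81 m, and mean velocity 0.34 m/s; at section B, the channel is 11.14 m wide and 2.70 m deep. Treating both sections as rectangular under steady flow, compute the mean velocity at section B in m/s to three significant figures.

Q = A₁V₁ = (9.25×1.81) × 0.34 = 5.692 m³/s
A₂ = 11.14 × 2.70 = 30.08 m²
V₂ = Q/A₂ = 5.692/30.08 = 0.1893 m/s

0.189 m/s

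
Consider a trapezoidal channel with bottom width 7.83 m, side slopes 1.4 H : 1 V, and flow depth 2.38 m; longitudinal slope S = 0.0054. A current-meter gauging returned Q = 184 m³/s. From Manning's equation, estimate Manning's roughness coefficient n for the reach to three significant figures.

A = (b + z·y)·y = (7.83 + 1.4×2.38)×2.38 = 26.57 m²
P = b + 2y√(1+z²) = 7.83 + 2×2.38×√(1+1.4²) = 16.02 m
R = A/P = 26.57/16.02 = 1.658 m
n = (1/Q)·A·R^(2/3)·S^(1/2) = (1/184) × 26.57 × 1.401 × 0.07348 = 0.01486

0.0149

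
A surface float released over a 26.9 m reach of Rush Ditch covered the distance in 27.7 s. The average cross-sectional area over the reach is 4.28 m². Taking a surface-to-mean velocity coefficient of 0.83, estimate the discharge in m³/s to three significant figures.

3.45 m³/s

v_surface = L / t̄ = 26.9 / 27.7 = 0.9711 m/s
v_mean = 0.83 × 0.9711 = 0.8060 m/s
Q = A × v_mean = 4.28 × 0.8060 = 3.450 m³/s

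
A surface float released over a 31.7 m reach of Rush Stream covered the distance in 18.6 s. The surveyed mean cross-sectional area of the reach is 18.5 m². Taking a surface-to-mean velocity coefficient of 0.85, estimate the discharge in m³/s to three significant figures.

v_surface = L / t̄ = 31.7 / 18.6 = 1.704 m/s
v_mean = 0.85 × 1.704 = 1.449 m/s
Q = A × v_mean = 18.5 × 1.449 = 26.80 m³/s

26.8 m³/s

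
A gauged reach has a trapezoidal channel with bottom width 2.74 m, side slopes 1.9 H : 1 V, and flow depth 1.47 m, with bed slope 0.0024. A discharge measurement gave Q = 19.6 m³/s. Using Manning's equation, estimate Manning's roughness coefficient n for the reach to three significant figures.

A = (b + z·y)·y = (2.74 + 1.9×1.47)×1.47 = 8.134 m²
P = b + 2y√(1+z²) = 2.74 + 2×1.47×√(1+1.9²) = 9.052 m
R = A/P = 8.134/9.052 = 0.8985 m
n = (1/Q)·A·R^(2/3)·S^(1/2) = (1/19.6) × 8.134 × 0.9311 × 0.04899 = 0.01893

0.0189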